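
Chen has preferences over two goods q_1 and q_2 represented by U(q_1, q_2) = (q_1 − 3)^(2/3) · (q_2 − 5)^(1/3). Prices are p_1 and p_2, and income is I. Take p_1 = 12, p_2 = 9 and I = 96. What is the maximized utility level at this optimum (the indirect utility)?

MRS = 2·(q_2−5)/(q_1−3). Tangency with p_1/p_2 gives q_2−5 = (1/2)·(p_1/p_2)·(q_1−3).
After buying the subsistence bundle (3, 5), a share 2/3 of the remaining income goes to q_1: q_1* = 3 + 2/3·(I − 3p_1 − 5p_2)/p_1.
Discretionary income = 96 − 3·12 − 5·9 = 15; q_1* = 3 + 2/3·15/12 = 3.8333; q_2* = 5 + 1/3·15/9 = 5.5556.
Utility at the optimum: U(3.8333, 5.5556) = 0.728.

V = 0.728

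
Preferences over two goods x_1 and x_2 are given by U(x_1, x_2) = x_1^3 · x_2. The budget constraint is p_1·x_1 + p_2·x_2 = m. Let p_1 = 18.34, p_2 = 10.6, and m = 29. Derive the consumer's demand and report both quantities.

The MRS is 3·x_2/x_1. Set MRS = p_1/p_2.
Rearranging, p_2·x_2 = (1/3)·p_1·x_1. Substituting into the budget gives p_1·x_1·(1 + (1/3)) = m.
Demand: x_1*(p_1,p_2,m) = 0.75·m/p_1 and x_2* = 0.25·m/p_2.
At p_1=18.34, p_2=10.6, m=29: x_1* = 0.75·29/18.34 = 1.1859, x_2* = 0.684.

x_1* = 1.1859, x_2* = 0.684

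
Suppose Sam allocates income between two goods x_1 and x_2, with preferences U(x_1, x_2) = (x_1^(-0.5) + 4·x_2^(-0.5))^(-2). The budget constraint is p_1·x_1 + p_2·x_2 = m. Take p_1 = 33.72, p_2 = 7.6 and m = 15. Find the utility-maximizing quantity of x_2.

x_2* = 1.1946

From the CES first-order condition, (1/4)·(x_2/x_1)^(1.5) = p_1/p_2.
Hence x_2/x_1 = (4·p_1/p_2)^(1/(1.5)), i.e. raised to the 2/3 power.
Substitute x_2 = (x_2/x_1)·x_1 into the budget: x_1* = m/(p_1 + p_2·(x_2/x_1)).
Numerically x_2/x_1 = 6.80387, so x_1* = 15/(33.72 + 7.6·6.80387) = 0.1756 and x_2* = 6.80387·0.1756 = 1.1946.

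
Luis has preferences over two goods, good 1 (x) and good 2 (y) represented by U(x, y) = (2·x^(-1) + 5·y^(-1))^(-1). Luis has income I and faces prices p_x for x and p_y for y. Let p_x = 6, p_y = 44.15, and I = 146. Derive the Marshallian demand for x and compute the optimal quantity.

MU_x ∝ 2·x^(-2), MU_y ∝ 5·y^(-2), so MRS = (2/5)·(y/x)^(2) = p_x/p_y.
Solve for the ratio: y/x = [(5/2)·p_x/p_y]^(0.5).
With the ratio pinned down, the budget gives x* = I/(p_x + p_y·(y/x)) and y* = (y/x)·x*.
Numerically y/x = 0.582882, so x* = 146/(6 + 44.15·0.582882) = 4.6007.

x* = 4.6007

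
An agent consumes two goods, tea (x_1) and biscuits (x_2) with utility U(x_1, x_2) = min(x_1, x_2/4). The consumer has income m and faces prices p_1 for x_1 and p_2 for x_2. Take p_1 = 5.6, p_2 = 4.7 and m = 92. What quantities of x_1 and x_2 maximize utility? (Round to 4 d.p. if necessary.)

x_1* = 3.7705, x_2* = 15.082

Here 5.6 + 4·4.7 = 24.4, giving x_1* = 3.7705 and x_2* = 15.082.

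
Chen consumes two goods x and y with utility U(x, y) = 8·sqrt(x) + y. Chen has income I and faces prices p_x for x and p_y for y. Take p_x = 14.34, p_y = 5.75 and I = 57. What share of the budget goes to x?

Set MRS = p_x/p_y: 4·x^(−1/2) = p_x/p_y.
Thus x* = (4·p_y/p_x)² — independent of I — with the rest of income spent on y.
Plugging in: x* = (4·5.75/14.34)² = 2.5725, y* = 3.4974.
Expenditure on x: 14.34·2.5725 = 36.8898; share = 0.6472.

share on x = 0.6472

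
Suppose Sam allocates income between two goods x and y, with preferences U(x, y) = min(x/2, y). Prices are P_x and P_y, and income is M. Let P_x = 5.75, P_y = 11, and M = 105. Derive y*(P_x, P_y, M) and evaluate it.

y* = 4.6667

With perfect complements, no substitution: consume in ratio x:y = 2:1.
Budget: P_x·x + P_y·(1/2)·x = M, so (2·P_x + P_y)·x = 2·M.
Demand: x*(P_x,P_y,M) = 2·M/(2·P_x + P_y), y* = M/(2·P_x + P_y).
Here 2·5.75 + 11 = 22.5, giving y* = 4.6667.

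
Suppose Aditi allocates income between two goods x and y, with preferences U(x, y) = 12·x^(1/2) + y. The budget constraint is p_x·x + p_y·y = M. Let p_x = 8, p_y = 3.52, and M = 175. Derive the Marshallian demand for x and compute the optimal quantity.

x* = 6.9696

Set MRS = p_x/p_y: 6·x^(−1/2) = p_x/p_y.
Thus x* = (6·p_y/p_x)² — independent of M — with the rest of income spent on y.
Plugging in: x* = (6·3.52/8)² = 6.9696.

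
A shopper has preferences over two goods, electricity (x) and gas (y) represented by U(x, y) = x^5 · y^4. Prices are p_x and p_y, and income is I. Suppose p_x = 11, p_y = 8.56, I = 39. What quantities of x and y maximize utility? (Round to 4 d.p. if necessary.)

x* = 1.9697, y* = 2.0249

The MRS is (5/4)·y/x. Set MRS = p_x/p_y.
Rearranging, p_y·y = (4/5)·p_x·x. Substituting into the budget gives p_x·x·(1 + (4/5)) = I.
Demand: x*(p_x,p_y,I) = 5/9·I/p_x and y* = 4/9·I/p_y.
At p_x=11, p_y=8.56, I=39: x* = 5/9·39/11 = 1.9697, y* = 2.0249.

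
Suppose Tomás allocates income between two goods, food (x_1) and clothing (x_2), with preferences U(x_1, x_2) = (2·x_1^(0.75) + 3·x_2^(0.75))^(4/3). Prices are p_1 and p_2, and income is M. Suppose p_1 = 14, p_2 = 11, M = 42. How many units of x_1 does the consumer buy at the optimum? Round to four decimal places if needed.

x_1* = 0.2623

MU_x_1 ∝ 2·x_1^(-0.25), MU_x_2 ∝ 3·x_2^(-0.25), so MRS = (2/3)·(x_2/x_1)^(0.25) = p_1/p_2.
Hence x_2/x_1 = ((3/2)·p_1/p_2)^(1/(0.25)), i.e. raised to the 4 power.
Substitute x_2 = (x_2/x_1)·x_1 into the budget: x_1* = M/(p_1 + p_2·(x_2/x_1)).
Numerically x_2/x_1 = 13.283314, so x_1* = 42/(14 + 11·13.283314) = 0.2623.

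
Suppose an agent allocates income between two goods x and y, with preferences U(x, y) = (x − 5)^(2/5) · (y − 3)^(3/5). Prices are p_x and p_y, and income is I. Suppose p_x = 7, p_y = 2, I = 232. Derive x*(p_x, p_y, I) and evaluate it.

x* = 15.9143

This is Cobb-Douglas in (x−5, y−3): tangency gives 0.4·p_y·(y−3) = 0.6·p_x·(x−5).
After buying the subsistence bundle (5, 3), a share 0.4 of the remaining income goes to x: x* = 5 + 0.4·(I − 5p_x − 3p_y)/p_x.
Discretionary income = 232 − 5·7 − 3·2 = 191; x* = 5 + 0.4·191/7 = 15.9143.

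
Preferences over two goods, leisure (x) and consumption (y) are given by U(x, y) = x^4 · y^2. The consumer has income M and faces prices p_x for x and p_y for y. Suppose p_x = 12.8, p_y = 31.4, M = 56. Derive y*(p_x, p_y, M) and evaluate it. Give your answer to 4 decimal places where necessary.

y* = 0.5945

Tangency: MRS = 2·y/x = p_x/p_y.
Rearranging, p_y·y = (1/2)·p_x·x. Substituting into the budget gives p_x·x·(1 + (1/2)) = M.
Demand: x*(p_x,p_y,M) = 2/3·M/p_x and y* = 1/3·M/p_y.
At p_x=12.8, p_y=31.4, M=56: y* = 1/3·56/31.4 = 0.5945.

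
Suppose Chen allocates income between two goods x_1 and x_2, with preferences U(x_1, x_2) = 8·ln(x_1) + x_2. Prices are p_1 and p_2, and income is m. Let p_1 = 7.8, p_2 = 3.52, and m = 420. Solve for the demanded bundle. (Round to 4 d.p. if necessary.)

Set MRS = p_1/p_2: (8/x_1)/1 = p_1/p_2.
So x_1*(p_1,p_2) = 8·p_2/p_1, independent of income; and x_2* = (m − 8·p_2)/p_2.
At the given prices: x_1* = 8·3.52/7.8 = 3.6103, and x_2* = 111.3182.

x_1* = 3.6103, x_2* = 111.3182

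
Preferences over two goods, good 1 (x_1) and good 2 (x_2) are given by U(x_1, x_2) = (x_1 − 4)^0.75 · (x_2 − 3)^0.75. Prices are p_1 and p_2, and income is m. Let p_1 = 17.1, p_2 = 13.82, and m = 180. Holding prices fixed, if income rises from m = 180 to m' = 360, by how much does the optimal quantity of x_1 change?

MRS = (x_2−3)/(x_1−4). Tangency with p_1/p_2 gives x_2−3 = (p_1/p_2)·(x_1−4).
After buying the subsistence bundle (4, 3), a share 0.5 of the remaining income goes to x_1: x_1* = 4 + 0.5·(m − 4p_1 − 3p_2)/p_1.
Discretionary income = 180 − 4·17.1 − 3·13.82 = 70.14; x_1* = 4 + 0.5·70.14/17.1 = 6.0509.
At m' = 360: x_1* = 11.314. Change: 11.314 − 6.0509 = 5.2632.

Δx_1* = 5.2632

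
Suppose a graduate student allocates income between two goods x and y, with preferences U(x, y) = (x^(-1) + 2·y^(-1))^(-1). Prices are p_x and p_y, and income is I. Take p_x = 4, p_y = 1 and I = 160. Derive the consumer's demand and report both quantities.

x* = 23.4315, y* = 66.2742

MRS = MU_x/MU_y = (1/2)·(y/x)^(2). Set equal to p_x/p_y.
Solve for the ratio: y/x = [2·p_x/p_y]^(0.5).
Substitute y = (y/x)·x into the budget: x* = I/(p_x + p_y·(y/x)).
Numerically y/x = 2.828427, so x* = 160/(4 + 1·2.828427) = 23.4315 and y* = 2.828427·23.4315 = 66.2742.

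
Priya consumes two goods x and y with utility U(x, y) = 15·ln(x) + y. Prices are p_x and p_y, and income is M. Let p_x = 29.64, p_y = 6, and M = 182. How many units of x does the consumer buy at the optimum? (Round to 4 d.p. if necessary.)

x* = 3.0364

MU_x = 15/x, MU_y = 1. Tangency: 15/x = p_x/p_y.
So x*(p_x,p_y) = 15·p_y/p_x, independent of income; and y* = (M − 15·p_y)/p_y.
At the given prices: x* = 15·6/29.64 = 3.0364.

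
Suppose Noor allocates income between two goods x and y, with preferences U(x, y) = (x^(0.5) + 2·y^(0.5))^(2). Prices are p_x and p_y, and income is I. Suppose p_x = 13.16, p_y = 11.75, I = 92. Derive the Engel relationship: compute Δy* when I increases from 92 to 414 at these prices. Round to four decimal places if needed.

Δy* = 22.4035

MU_x ∝ x^(-0.5), MU_y ∝ 2·y^(-0.5), so MRS = (1/2)·(y/x)^(0.5) = p_x/p_y.
Hence y/x = (2·p_x/p_y)^(1/(0.5)), i.e. raised to the 2 power.
With the ratio pinned down, the budget gives x* = I/(p_x + p_y·(y/x)) and y* = (y/x)·x*.
Numerically y/x = 5.0176, so x* = 92/(13.16 + 11.75·5.0176) = 1.2757 and y* = 5.0176·1.2757 = 6.401.
At I' = 414: y* = 28.8045. Change: 28.8045 − 6.401 = 22.4035.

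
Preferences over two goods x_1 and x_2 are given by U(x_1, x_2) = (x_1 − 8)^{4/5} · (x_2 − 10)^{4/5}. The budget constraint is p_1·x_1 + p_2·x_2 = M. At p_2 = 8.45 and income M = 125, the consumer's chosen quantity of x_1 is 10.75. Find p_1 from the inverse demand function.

Let x_1' = x_1−8, x_2' = x_2−10. MRS = x_2'/x_1' = p_1/p_2.
After buying the subsistence bundle (8, 10), a share 0.5 of the remaining income goes to x_1: x_1* = 8 + 0.5·(M − 8p_1 − 10p_2)/p_1.
Set x_1* = 10.75 in the demand function and solve for p_1: p_1 = 3.

p_1 = 3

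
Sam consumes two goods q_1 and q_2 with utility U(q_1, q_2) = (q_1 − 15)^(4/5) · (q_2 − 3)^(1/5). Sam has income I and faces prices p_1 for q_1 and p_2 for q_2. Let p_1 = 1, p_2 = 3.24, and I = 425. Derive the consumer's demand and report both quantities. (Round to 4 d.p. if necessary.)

This is Cobb-Douglas in (q_1−15, q_2−3): tangency gives 0.8·p_2·(q_2−3) = 0.2·p_1·(q_1−15).
After buying the subsistence bundle (15, 3), a share 0.8 of the remaining income goes to q_1: q_1* = 15 + 0.8·(I − 15p_1 − 3p_2)/p_1.
Discretionary income = 425 − 15·1 − 3·3.24 = 400.28; q_1* = 15 + 0.8·400.28/1 = 335.224; q_2* = 3 + 0.2·400.28/3.24 = 27.7086.

q_1* = 335.224, q_2* = 27.7086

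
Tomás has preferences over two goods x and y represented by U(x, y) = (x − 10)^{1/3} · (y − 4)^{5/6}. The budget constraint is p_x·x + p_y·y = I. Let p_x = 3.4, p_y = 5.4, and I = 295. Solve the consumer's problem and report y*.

MRS = (2/5)·(y−4)/(x−10). Tangency with p_x/p_y gives y−4 = (5/2)·(p_x/p_y)·(x−10).
After buying the subsistence bundle (10, 4), a share 2/7 of the remaining income goes to x: x* = 10 + 2/7·(I − 10p_x − 4p_y)/p_x.
Discretionary income = 295 − 10·3.4 − 4·5.4 = 239.4; y* = 4 + 5/7·239.4/5.4 = 35.6667.

y* = 35.6667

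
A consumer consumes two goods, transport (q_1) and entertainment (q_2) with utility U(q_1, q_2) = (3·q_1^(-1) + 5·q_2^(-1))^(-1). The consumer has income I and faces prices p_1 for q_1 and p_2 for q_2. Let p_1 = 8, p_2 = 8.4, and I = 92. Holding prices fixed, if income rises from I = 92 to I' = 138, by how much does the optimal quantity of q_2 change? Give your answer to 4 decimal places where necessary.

Δq_2* = 3.1187

Substitute q_2 = (q_2/q_1)·q_1 into the budget: q_1* = I/(p_1 + p_2·(q_2/q_1)).
Numerically q_2/q_1 = 1.259882, so q_1* = 92/(8 + 8.4·1.259882) = 4.9508 and q_2* = 1.259882·4.9508 = 6.2374.
At I' = 138: q_2* = 9.3561. Change: 9.3561 − 6.2374 = 3.1187.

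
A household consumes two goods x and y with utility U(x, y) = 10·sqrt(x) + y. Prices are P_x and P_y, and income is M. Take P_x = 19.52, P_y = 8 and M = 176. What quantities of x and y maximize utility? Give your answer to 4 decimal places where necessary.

x* = 4.1991, y* = 11.7541

Thus x* = (5·P_y/P_x)² — independent of M — with the rest of income spent on y.
Plugging in: x* = (5·8/19.52)² = 4.1991, y* = 11.7541.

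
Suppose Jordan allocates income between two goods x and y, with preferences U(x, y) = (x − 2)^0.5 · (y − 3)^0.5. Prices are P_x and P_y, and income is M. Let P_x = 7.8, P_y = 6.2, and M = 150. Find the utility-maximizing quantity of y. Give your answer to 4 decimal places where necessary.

This is Cobb-Douglas in (x−2, y−3): tangency gives 0.5·P_y·(y−3) = 0.5·P_x·(x−2).
After buying the subsistence bundle (2, 3), a share 0.5 of the remaining income goes to x: x* = 2 + 0.5·(M − 2P_x − 3P_y)/P_x.
Discretionary income = 150 − 2·7.8 − 3·6.2 = 115.8; y* = 3 + 0.5·115.8/6.2 = 12.3387.

y* = 12.3387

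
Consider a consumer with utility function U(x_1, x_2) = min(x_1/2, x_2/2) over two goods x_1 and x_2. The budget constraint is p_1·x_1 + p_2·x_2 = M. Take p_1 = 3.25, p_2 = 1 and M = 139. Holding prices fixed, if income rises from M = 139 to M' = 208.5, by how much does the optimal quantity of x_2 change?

Δx_2* = 16.3529

Demand: x_1*(p_1,p_2,M) = 2·M/(2·p_1 + 2·p_2), x_2* = 2·M/(2·p_1 + 2·p_2).
Here 2·3.25 + 2·1 = 8.5, giving x_2* = 32.7059.
At M' = 208.5: x_2* = 49.0588. Change: 49.0588 − 32.7059 = 16.3529.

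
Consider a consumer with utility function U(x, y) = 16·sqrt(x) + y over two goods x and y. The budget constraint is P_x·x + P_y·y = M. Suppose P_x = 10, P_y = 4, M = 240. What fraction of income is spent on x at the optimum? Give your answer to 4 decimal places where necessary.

Set MRS = P_x/P_y: 8·x^(−1/2) = P_x/P_y.
Thus x* = (8·P_y/P_x)² — independent of M — with the rest of income spent on y.
Plugging in: x* = (8·4/10)² = 10.24, y* = 34.4.
Expenditure on x: 10·10.24 = 102.4; share = 0.4267.

share on x = 0.4267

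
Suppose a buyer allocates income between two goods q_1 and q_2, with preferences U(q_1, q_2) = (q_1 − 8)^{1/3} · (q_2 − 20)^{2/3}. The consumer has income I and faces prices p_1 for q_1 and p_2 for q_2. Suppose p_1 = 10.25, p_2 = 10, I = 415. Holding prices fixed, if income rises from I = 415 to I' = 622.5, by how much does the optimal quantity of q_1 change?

Substituting into the budget: q_1* = 8 + 1/3·(I − 8·p_1 − 20·p_2)/p_1, and q_2* = 20 + 2/3·(…)/p_2.
Discretionary income = 415 − 8·10.25 − 20·10 = 133; q_1* = 8 + 1/3·133/10.25 = 12.3252.
At I' = 622.5: q_1* = 19.0732. Change: 19.0732 − 12.3252 = 6.748.

Δq_1* = 6.748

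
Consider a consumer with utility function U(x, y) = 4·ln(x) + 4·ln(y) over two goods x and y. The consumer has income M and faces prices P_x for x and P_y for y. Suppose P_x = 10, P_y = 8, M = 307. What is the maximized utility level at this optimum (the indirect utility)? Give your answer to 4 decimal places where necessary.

MU_x/MU_y = (4·y)/(4·x); tangency sets this equal to P_x/P_y.
Rearranging, P_y·y = P_x·x. Substituting into the budget gives P_x·x·(1 + 1) = M.
Demand: x*(P_x,P_y,M) = 0.5·M/P_x and y* = 0.5·M/P_y.
At P_x=10, P_y=8, M=307: x* = 0.5·307/10 = 15.35, y* = 19.1875.
Utility at the optimum: U(15.35, 19.1875) = 22.7415.

V = 22.7415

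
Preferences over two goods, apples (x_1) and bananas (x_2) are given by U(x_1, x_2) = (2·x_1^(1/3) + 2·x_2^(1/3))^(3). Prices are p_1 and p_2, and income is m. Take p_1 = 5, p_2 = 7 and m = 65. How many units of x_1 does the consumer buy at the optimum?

x_1* = 7.0455

MRS = MU_x_1/MU_x_2 = (x_2/x_1)^(2/3). Set equal to p_1/p_2.
Solve for the ratio: x_2/x_1 = [p_1/p_2]^(1.5).
With the ratio pinned down, the budget gives x_1* = m/(p_1 + p_2·(x_2/x_1)) and x_2* = (x_2/x_1)·x_1*.
Numerically x_2/x_1 = 0.603682, so x_1* = 65/(5 + 7·0.603682) = 7.0455.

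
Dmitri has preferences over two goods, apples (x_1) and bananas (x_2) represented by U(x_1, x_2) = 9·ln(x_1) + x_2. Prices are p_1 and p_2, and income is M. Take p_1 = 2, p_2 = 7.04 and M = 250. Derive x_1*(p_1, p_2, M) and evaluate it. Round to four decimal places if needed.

x_1* = 31.68

MU_x_1 = 9/x_1, MU_x_2 = 1. Tangency: 9/x_1 = p_1/p_2.
So x_1*(p_1,p_2) = 9·p_2/p_1, independent of income; and x_2* = (M − 9·p_2)/p_2.
At the given prices: x_1* = 9·7.04/2 = 31.68.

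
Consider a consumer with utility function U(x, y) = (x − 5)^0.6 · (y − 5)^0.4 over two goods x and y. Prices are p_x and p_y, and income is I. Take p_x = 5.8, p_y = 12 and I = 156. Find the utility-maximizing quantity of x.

This is Cobb-Douglas in (x−5, y−5): tangency gives 0.6·p_y·(y−5) = 0.4·p_x·(x−5).
Substituting into the budget: x* = 5 + 0.6·(I − 5·p_x − 5·p_y)/p_x, and y* = 5 + 0.4·(…)/p_y.
Discretionary income = 156 − 5·5.8 − 5·12 = 67; x* = 5 + 0.6·67/5.8 = 11.931.

x* = 11.931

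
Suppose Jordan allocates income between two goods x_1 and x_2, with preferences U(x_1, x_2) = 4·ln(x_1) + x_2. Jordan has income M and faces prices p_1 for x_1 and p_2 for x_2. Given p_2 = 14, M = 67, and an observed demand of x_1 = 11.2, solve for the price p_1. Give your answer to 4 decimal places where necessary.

MU_x_1 = 4/x_1, MU_x_2 = 1. Tangency: 4/x_1 = p_1/p_2.
So x_1*(p_1,p_2) = 4·p_2/p_1, independent of income; and x_2* = (M − 4·p_2)/p_2.
Set x_1* = 11.2 in the demand function and solve for p_1: p_1 = 5.

p_1 = 5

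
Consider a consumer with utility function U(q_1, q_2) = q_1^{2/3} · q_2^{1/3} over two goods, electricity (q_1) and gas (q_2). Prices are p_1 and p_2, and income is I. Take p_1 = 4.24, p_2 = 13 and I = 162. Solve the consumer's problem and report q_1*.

q_1* = 25.4717

Tangency: MRS = 2·q_2/q_1 = p_1/p_2.
So 2/3·p_2·q_2 = 1/3·p_1·q_1; combined with the budget, a share 2/3 of income goes to q_1.
Demand: q_1*(p_1,p_2,I) = 2/3·I/p_1 and q_2* = 1/3·I/p_2.
At p_1=4.24, p_2=13, I=162: q_1* = 2/3·162/4.24 = 25.4717.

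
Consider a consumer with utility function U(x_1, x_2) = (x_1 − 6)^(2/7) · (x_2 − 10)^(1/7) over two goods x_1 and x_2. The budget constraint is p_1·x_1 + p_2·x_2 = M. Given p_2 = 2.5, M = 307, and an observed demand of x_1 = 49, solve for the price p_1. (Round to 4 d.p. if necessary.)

p_1 = 4

Let x_1' = x_1−6, x_2' = x_2−10. MRS = 2·x_2'/x_1' = p_1/p_2.
After buying the subsistence bundle (6, 10), a share 2/3 of the remaining income goes to x_1: x_1* = 6 + 2/3·(M − 6p_1 − 10p_2)/p_1.
Set x_1* = 49 in the demand function and solve for p_1: p_1 = 4.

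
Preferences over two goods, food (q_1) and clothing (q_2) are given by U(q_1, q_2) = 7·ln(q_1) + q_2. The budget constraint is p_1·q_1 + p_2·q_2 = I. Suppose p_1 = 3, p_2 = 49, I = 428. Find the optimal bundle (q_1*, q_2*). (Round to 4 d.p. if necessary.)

At the given prices: q_1* = 7·49/3 = 114.3333, and q_2* = 1.7347.

q_1* = 114.3333, q_2* = 1.7347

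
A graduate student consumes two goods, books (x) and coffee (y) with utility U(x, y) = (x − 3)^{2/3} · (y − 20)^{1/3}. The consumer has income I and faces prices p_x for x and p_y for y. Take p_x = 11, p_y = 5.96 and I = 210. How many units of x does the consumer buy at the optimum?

Let x' = x−3, y' = y−20. MRS = 2·y'/x' = p_x/p_y.
Substituting into the budget: x* = 3 + 2/3·(I − 3·p_x − 20·p_y)/p_x, and y* = 20 + 1/3·(…)/p_y.
Discretionary income = 210 − 3·11 − 20·5.96 = 57.8; x* = 3 + 2/3·57.8/11 = 6.503.

x* = 6.503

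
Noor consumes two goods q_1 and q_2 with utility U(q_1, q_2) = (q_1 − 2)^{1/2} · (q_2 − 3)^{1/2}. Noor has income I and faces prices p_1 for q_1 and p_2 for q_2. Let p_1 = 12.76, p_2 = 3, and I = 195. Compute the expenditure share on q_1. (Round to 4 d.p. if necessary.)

share on q_1 = 0.5424

This is Cobb-Douglas in (q_1−2, q_2−3): tangency gives 0.5·p_2·(q_2−3) = 0.5·p_1·(q_1−2).
After buying the subsistence bundle (2, 3), a share 0.5 of the remaining income goes to q_1: q_1* = 2 + 0.5·(I − 2p_1 − 3p_2)/p_1.
Discretionary income = 195 − 2·12.76 − 3·3 = 160.48; q_1* = 2 + 0.5·160.48/12.76 = 8.2884; q_2* = 3 + 0.5·160.48/3 = 29.7467.
Expenditure on q_1: 12.76·8.2884 = 105.76; share = 0.5424.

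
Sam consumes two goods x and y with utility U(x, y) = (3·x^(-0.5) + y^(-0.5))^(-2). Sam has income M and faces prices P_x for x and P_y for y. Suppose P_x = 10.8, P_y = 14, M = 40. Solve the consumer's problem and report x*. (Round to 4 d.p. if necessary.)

x* = 2.43

With the ratio pinned down, the budget gives x* = M/(P_x + P_y·(y/x)) and y* = (y/x)·x*.
Numerically y/x = 0.404374, so x* = 40/(10.8 + 14·0.404374) = 2.43.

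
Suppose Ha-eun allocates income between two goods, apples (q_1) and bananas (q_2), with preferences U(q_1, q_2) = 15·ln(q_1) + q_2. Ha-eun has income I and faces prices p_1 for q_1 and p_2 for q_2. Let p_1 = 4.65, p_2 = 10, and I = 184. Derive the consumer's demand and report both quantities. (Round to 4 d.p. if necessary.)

q_1* = 32.2581, q_2* = 3.4

MU_q_1 = 15/q_1, MU_q_2 = 1. Tangency: 15/q_1 = p_1/p_2.
So q_1*(p_1,p_2) = 15·p_2/p_1, independent of income; and q_2* = (I − 15·p_2)/p_2.
At the given prices: q_1* = 15·10/4.65 = 32.2581, and q_2* = 3.4.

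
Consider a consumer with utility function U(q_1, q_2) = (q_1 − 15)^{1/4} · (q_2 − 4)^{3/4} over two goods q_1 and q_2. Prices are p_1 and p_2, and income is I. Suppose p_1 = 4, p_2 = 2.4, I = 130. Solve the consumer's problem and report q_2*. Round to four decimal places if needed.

q_2* = 22.875

This is Cobb-Douglas in (q_1−15, q_2−4): tangency gives 0.25·p_2·(q_2−4) = 0.75·p_1·(q_1−15).
After buying the subsistence bundle (15, 4), a share 0.25 of the remaining income goes to q_1: q_1* = 15 + 0.25·(I − 15p_1 − 4p_2)/p_1.
Discretionary income = 130 − 15·4 − 4·2.4 = 60.4; q_2* = 4 + 0.75·60.4/2.4 = 22.875.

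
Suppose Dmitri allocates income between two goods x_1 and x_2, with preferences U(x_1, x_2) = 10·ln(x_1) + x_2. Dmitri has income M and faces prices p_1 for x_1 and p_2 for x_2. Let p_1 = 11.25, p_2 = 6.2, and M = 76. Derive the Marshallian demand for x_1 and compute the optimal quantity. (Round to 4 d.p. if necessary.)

x_1* = 5.5111

At the given prices: x_1* = 10·6.2/11.25 = 5.5111.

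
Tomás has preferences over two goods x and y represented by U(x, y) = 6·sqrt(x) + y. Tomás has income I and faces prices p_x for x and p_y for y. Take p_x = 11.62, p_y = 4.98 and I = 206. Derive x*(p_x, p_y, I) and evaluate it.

x* = 1.6531

Utility is quasi-linear in y; the FOC for x is 3/√x = p_x/p_y.
Solve: √x = 3·p_y/p_x, so x*(p_x,p_y) = (3·p_y/p_x)², and y* = (I − p_x·x*)/p_y.
Plugging in: x* = (3·4.98/11.62)² = 1.6531.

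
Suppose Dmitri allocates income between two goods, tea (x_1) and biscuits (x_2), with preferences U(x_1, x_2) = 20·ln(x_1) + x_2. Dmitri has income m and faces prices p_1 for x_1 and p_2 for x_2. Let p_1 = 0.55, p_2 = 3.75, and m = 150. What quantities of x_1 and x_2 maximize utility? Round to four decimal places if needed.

MU_x_1 = 20/x_1, MU_x_2 = 1. Tangency: 20/x_1 = p_1/p_2.
So x_1*(p_1,p_2) = 20·p_2/p_1, independent of income; and x_2* = (m − 20·p_2)/p_2.
At the given prices: x_1* = 20·3.75/0.55 = 136.3636, and x_2* = 20.

x_1* = 136.3636, x_2* = 20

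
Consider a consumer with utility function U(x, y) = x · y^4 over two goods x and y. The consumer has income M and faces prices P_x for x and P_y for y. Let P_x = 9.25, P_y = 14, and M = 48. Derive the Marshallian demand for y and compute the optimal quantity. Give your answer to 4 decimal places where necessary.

The MRS is (1/4)·y/x. Set MRS = P_x/P_y.
So P_y·y = 4·P_x·x; combined with the budget, a share 0.2 of income goes to x.
Demand: x*(P_x,P_y,M) = 0.2·M/P_x and y* = 0.8·M/P_y.
At P_x=9.25, P_y=14, M=48: y* = 0.8·48/14 = 2.7429.

y* = 2.7429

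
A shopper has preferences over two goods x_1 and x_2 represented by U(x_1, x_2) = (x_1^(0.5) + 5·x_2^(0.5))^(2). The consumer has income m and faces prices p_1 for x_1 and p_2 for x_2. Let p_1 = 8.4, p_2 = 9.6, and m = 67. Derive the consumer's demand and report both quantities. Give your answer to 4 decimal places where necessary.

With the ratio pinned down, the budget gives x_1* = m/(p_1 + p_2·(x_2/x_1)) and x_2* = (x_2/x_1)·x_1*.
Numerically x_2/x_1 = 19.140625, so x_1* = 67/(8.4 + 9.6·19.140625) = 0.3487 and x_2* = 19.140625·0.3487 = 6.6741.

x_1* = 0.3487, x_2* = 6.6741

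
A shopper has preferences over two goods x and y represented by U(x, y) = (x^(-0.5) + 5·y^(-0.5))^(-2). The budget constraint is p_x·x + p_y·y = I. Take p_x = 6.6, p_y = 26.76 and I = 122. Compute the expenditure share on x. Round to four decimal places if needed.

share on x = 0.1766

Numerically y/x = 1.149967, so x* = 122/(6.6 + 26.76·1.149967) = 3.2644 and y* = 1.149967·3.2644 = 3.7539.
Expenditure on x: 6.6·3.2644 = 21.5449; share = 0.1766.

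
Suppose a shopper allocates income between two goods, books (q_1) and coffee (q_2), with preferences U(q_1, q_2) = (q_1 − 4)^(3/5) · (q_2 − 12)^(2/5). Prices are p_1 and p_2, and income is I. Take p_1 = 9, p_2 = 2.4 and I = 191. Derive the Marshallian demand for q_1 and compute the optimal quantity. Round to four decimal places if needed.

q_1* = 12.4133

Let q_1' = q_1−4, q_2' = q_2−12. MRS = (3/2)·q_2'/q_1' = p_1/p_2.
After buying the subsistence bundle (4, 12), a share 0.6 of the remaining income goes to q_1: q_1* = 4 + 0.6·(I − 4p_1 − 12p_2)/p_1.
Discretionary income = 191 − 4·9 − 12·2.4 = 126.2; q_1* = 4 + 0.6·126.2/9 = 12.4133.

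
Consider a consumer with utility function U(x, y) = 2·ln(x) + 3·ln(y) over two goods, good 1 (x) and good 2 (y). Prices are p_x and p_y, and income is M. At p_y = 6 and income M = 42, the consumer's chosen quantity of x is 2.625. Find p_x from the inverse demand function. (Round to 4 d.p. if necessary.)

The MRS is (2/3)·y/x. Set MRS = p_x/p_y.
Rearranging, p_y·y = (3/2)·p_x·x. Substituting into the budget gives p_x·x·(1 + (3/2)) = M.
Demand: x*(p_x,p_y,M) = 0.4·M/p_x and y* = 0.6·M/p_y.
Set x* = 2.625 in the demand function and solve for p_x: p_x = 6.4.

p_x = 6.4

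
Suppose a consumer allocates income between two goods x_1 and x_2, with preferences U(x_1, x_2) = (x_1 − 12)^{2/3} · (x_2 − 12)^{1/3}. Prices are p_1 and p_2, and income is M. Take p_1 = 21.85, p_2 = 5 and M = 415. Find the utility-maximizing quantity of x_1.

Let x_1' = x_1−12, x_2' = x_2−12. MRS = 2·x_2'/x_1' = p_1/p_2.
Substituting into the budget: x_1* = 12 + 2/3·(M − 12·p_1 − 12·p_2)/p_1, and x_2* = 12 + 1/3·(…)/p_2.
Discretionary income = 415 − 12·21.85 − 12·5 = 92.8; x_1* = 12 + 2/3·92.8/21.85 = 14.8314.

x_1* = 14.8314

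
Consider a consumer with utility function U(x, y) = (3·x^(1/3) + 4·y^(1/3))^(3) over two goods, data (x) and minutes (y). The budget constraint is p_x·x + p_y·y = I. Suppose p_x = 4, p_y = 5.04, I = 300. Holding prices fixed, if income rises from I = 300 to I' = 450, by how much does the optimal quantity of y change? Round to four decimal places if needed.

Δy* = 17.2125

With the ratio pinned down, the budget gives x* = I/(p_x + p_y·(y/x)) and y* = (y/x)·x*.
Numerically y/x = 1.08856, so x* = 300/(4 + 5.04·1.08856) = 31.6244 and y* = 1.08856·31.6244 = 34.4251.
At I' = 450: y* = 51.6376. Change: 51.6376 − 34.4251 = 17.2125.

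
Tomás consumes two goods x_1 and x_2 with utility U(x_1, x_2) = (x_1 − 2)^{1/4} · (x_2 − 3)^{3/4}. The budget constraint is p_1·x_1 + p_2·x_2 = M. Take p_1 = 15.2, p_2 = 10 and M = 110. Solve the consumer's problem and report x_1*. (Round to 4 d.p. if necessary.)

x_1* = 2.8158

MRS = (1/3)·(x_2−3)/(x_1−2). Tangency with p_1/p_2 gives x_2−3 = 3·(p_1/p_2)·(x_1−2).
After buying the subsistence bundle (2, 3), a share 0.25 of the remaining income goes to x_1: x_1* = 2 + 0.25·(M − 2p_1 − 3p_2)/p_1.
Discretionary income = 110 − 2·15.2 − 3·10 = 49.6; x_1* = 2 + 0.25·49.6/15.2 = 2.8158.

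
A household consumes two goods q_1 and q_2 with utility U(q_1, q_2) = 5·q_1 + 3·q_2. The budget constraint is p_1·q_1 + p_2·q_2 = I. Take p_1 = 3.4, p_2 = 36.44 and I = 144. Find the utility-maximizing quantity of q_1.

q_1* = 42.3529

Perfect substitutes: compare marginal utility per dollar. 5/p_1 vs 3/p_2 → 1.4706 vs 0.0823.
q_1 gives more utility per dollar, so spend all income on q_1: q_1* = I/p_1, q_2* = 0.
Numerically: q_1* = 42.3529, q_2* = 0.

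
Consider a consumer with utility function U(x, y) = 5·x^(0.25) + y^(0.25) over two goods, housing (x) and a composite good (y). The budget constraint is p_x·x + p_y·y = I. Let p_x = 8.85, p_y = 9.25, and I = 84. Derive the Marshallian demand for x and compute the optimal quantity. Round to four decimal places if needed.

Numerically y/x = 0.110266, so x* = 84/(8.85 + 9.25·0.110266) = 8.5107.

x* = 8.5107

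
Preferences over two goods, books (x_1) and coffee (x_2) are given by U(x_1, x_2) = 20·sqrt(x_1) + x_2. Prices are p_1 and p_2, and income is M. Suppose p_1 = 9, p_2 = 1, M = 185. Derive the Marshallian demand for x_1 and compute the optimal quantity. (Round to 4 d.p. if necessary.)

x_1* = 1.2346

Set MRS = p_1/p_2: 10·x_1^(−1/2) = p_1/p_2.
Thus x_1* = (10·p_2/p_1)² — independent of M — with the rest of income spent on x_2.
Plugging in: x_1* = (10·1/9)² = 1.2346.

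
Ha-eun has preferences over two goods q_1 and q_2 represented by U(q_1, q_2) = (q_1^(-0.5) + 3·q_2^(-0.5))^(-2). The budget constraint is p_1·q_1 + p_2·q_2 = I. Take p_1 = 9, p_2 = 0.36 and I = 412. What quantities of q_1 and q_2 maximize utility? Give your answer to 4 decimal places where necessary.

q_1* = 26.7491, q_2* = 475.7178

From the CES first-order condition, (1/3)·(q_2/q_1)^(1.5) = p_1/p_2.
Solve for the ratio: q_2/q_1 = [3·p_1/p_2]^(2/3).
Substitute q_2 = (q_2/q_1)·q_1 into the budget: q_1* = I/(p_1 + p_2·(q_2/q_1)).
Numerically q_2/q_1 = 17.784467, so q_1* = 412/(9 + 0.36·17.784467) = 26.7491 and q_2* = 17.784467·26.7491 = 475.7178.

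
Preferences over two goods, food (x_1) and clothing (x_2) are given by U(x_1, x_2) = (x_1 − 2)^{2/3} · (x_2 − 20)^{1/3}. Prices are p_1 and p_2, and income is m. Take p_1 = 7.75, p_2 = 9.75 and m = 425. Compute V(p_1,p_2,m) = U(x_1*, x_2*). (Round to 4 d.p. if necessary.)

After buying the subsistence bundle (2, 20), a share 2/3 of the remaining income goes to x_1: x_1* = 2 + 2/3·(m − 2p_1 − 20p_2)/p_1.
Discretionary income = 425 − 2·7.75 − 20·9.75 = 214.5; x_1* = 2 + 2/3·214.5/7.75 = 20.4516; x_2* = 20 + 1/3·214.5/9.75 = 27.3333.
Utility at the optimum: U(20.4516, 27.3333) = 13.5662.

V = 13.5662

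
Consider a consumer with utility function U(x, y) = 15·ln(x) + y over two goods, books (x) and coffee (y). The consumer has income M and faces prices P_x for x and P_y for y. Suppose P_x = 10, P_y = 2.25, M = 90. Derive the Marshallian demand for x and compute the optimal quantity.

Set MRS = P_x/P_y: (15/x)/1 = P_x/P_y.
So x*(P_x,P_y) = 15·P_y/P_x, independent of income; and y* = (M − 15·P_y)/P_y.
At the given prices: x* = 15·2.25/10 = 3.375.

x* = 3.375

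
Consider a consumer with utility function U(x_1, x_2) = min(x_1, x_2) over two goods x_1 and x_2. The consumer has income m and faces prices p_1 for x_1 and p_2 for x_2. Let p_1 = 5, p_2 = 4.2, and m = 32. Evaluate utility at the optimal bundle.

V = 3.4783

With perfect complements, no substitution: consume in ratio x_1:x_2 = 1:1.
Budget: p_1·x_1 + p_2·x_1 = m, so (p_1 + p_2)·x_1 = m.
Demand: x_1*(p_1,p_2,m) = m/(p_1 + p_2), x_2* = m/(p_1 + p_2).
Here 5 + 4.2 = 9.2, giving x_1* = 3.4783 and x_2* = 3.4783.
Utility at the optimum: U(3.4783, 3.4783) = 3.4783.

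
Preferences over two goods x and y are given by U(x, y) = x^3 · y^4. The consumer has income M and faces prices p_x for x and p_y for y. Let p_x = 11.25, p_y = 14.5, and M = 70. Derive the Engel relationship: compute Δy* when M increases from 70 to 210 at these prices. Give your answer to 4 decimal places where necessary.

Δy* = 5.5172

At p_x=11.25, p_y=14.5, M=70: y* = 4/7·70/14.5 = 2.7586.
At M' = 210: y* = 8.2759. Change: 8.2759 − 2.7586 = 5.5172.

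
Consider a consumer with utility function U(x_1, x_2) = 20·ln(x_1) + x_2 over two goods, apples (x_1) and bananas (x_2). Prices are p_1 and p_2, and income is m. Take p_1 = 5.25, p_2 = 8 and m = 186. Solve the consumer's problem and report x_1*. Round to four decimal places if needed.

MU_x_1 = 20/x_1, MU_x_2 = 1. Tangency: 20/x_1 = p_1/p_2.
So x_1*(p_1,p_2) = 20·p_2/p_1, independent of income; and x_2* = (m − 20·p_2)/p_2.
At the given prices: x_1* = 20·8/5.25 = 30.4762.

x_1* = 30.4762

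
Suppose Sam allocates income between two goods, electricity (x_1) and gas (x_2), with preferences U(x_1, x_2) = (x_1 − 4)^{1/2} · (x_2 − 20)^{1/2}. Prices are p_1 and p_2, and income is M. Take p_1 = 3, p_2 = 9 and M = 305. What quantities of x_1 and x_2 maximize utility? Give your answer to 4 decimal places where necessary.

x_1* = 22.8333, x_2* = 26.2778

MRS = (x_2−20)/(x_1−4). Tangency with p_1/p_2 gives x_2−20 = (p_1/p_2)·(x_1−4).
After buying the subsistence bundle (4, 20), a share 0.5 of the remaining income goes to x_1: x_1* = 4 + 0.5·(M − 4p_1 − 20p_2)/p_1.
Discretionary income = 305 − 4·3 − 20·9 = 113; x_1* = 4 + 0.5·113/3 = 22.8333; x_2* = 20 + 0.5·113/9 = 26.2778.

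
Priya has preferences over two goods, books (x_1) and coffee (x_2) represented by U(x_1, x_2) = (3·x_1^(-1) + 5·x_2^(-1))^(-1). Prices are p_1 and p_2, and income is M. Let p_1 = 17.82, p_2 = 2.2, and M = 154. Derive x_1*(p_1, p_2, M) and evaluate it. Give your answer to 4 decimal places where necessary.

MRS = MU_x_1/MU_x_2 = (3/5)·(x_2/x_1)^(2). Set equal to p_1/p_2.
Hence x_2/x_1 = ((5/3)·p_1/p_2)^(1/(2)), i.e. raised to the 0.5 power.
Substitute x_2 = (x_2/x_1)·x_1 into the budget: x_1* = M/(p_1 + p_2·(x_2/x_1)).
Numerically x_2/x_1 = 3.674235, so x_1* = 154/(17.82 + 2.2·3.674235) = 5.9452.

x_1* = 5.9452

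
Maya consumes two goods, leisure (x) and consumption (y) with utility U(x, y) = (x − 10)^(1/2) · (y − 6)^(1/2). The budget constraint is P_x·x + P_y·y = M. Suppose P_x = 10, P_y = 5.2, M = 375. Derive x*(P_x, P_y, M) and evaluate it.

x* = 22.19

MRS = (y−6)/(x−10). Tangency with P_x/P_y gives y−6 = (P_x/P_y)·(x−10).
After buying the subsistence bundle (10, 6), a share 0.5 of the remaining income goes to x: x* = 10 + 0.5·(M − 10P_x − 6P_y)/P_x.
Discretionary income = 375 − 10·10 − 6·5.2 = 243.8; x* = 10 + 0.5·243.8/10 = 22.19.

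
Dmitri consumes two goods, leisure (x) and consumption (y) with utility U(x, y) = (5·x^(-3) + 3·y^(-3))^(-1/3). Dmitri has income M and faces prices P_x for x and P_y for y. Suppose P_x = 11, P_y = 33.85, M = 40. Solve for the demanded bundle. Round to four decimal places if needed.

MRS = MU_x/MU_y = (5/3)·(y/x)^(4). Set equal to P_x/P_y.
Hence y/x = ((3/5)·P_x/P_y)^(1/(4)), i.e. raised to the 0.25 power.
With the ratio pinned down, the budget gives x* = M/(P_x + P_y·(y/x)) and y* = (y/x)·x*.
Numerically y/x = 0.664502, so x* = 40/(11 + 33.85·0.664502) = 1.1943 and y* = 0.664502·1.1943 = 0.7936.

x* = 1.1943, y* = 0.7936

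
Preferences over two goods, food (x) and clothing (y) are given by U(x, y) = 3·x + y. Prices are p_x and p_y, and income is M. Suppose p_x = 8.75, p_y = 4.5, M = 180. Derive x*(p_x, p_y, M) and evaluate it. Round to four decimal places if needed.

Linear utility — the consumer picks whichever good has higher MU/price: 3/8.75 = 0.3429 vs 1/4.5 = 0.2222.
x gives more utility per dollar, so spend all income on x: x* = M/p_x, y* = 0.
Numerically: x* = 20.5714, y* = 0.

x* = 20.5714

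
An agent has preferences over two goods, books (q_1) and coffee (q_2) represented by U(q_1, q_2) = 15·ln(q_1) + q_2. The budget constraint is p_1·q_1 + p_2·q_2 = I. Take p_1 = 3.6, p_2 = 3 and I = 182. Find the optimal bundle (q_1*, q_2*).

q_1* = 12.5, q_2* = 45.6667

Set MRS = p_1/p_2: (15/q_1)/1 = p_1/p_2.
So q_1*(p_1,p_2) = 15·p_2/p_1, independent of income; and q_2* = (I − 15·p_2)/p_2.
At the given prices: q_1* = 15·3/3.6 = 12.5, and q_2* = 45.6667.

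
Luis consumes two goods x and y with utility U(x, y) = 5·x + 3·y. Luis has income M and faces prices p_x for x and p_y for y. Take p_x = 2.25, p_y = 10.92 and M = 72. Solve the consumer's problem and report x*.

x* = 32

Perfect substitutes: compare marginal utility per dollar. 5/p_x vs 3/p_y → 2.2222 vs 0.2747.
x gives more utility per dollar, so spend all income on x: x* = M/p_x, y* = 0.
Numerically: x* = 32, y* = 0.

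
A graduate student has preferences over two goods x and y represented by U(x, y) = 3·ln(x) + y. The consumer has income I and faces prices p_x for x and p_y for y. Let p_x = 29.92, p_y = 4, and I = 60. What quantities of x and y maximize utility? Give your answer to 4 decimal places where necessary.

x* = 0.4011, y* = 12

At the given prices: x* = 3·4/29.92 = 0.4011, and y* = 12.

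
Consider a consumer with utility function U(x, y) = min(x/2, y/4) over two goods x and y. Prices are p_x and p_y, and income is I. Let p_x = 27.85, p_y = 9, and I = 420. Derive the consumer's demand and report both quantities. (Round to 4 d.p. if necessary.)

x* = 9.1603, y* = 18.3206

Leontief preferences: the optimum is at the kink where x/2 = y/4, i.e. y = 2·x.
Budget: p_x·x + p_y·2·x = I, so (2·p_x + 4·p_y)·x = 2·I.
Demand: x*(p_x,p_y,I) = 2·I/(2·p_x + 4·p_y), y* = 4·I/(2·p_x + 4·p_y).
Here 2·27.85 + 4·9 = 91.7, giving x* = 9.1603 and y* = 18.3206.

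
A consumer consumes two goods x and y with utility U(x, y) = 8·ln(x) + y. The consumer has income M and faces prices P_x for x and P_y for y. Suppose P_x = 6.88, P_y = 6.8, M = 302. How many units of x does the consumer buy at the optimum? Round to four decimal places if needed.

x* = 7.907

MU_x = 8/x, MU_y = 1. Tangency: 8/x = P_x/P_y.
So x*(P_x,P_y) = 8·P_y/P_x, independent of income; and y* = (M − 8·P_y)/P_y.
At the given prices: x* = 8·6.8/6.88 = 7.907.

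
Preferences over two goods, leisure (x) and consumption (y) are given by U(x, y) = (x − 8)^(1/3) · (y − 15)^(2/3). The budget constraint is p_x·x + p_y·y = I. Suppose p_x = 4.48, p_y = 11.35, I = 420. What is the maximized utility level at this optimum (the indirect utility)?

This is Cobb-Douglas in (x−8, y−15): tangency gives 1/3·p_y·(y−15) = 2/3·p_x·(x−8).
Substituting into the budget: x* = 8 + 1/3·(I − 8·p_x − 15·p_y)/p_x, and y* = 15 + 2/3·(…)/p_y.
Discretionary income = 420 − 8·4.48 − 15·11.35 = 213.91; x* = 8 + 1/3·213.91/4.48 = 23.9159; y* = 15 + 2/3·213.91/11.35 = 27.5645.
Utility at the optimum: U(23.9159, 27.5645) = 13.5948.

V = 13.5948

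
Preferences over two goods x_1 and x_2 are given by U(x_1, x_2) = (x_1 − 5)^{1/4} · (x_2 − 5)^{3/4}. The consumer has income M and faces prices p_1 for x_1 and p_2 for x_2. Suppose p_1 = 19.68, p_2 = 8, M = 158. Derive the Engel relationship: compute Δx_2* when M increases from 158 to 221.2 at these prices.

MRS = (1/3)·(x_2−5)/(x_1−5). Tangency with p_1/p_2 gives x_2−5 = 3·(p_1/p_2)·(x_1−5).
Substituting into the budget: x_1* = 5 + 0.25·(M − 5·p_1 − 5·p_2)/p_1, and x_2* = 5 + 0.75·(…)/p_2.
Discretionary income = 158 − 5·19.68 − 5·8 = 19.6; x_2* = 5 + 0.75·19.6/8 = 6.8375.
At M' = 221.2: x_2* = 12.7625. Change: 12.7625 − 6.8375 = 5.925.

Δx_2* = 5.925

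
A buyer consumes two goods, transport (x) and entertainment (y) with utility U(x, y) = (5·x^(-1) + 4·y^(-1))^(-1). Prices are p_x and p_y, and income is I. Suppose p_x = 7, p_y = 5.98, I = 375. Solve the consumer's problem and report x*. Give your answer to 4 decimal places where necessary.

Substitute y = (y/x)·x into the budget: x* = I/(p_x + p_y·(y/x)).
Numerically y/x = 0.967706, so x* = 375/(7 + 5.98·0.967706) = 29.3269.

x* = 29.3269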